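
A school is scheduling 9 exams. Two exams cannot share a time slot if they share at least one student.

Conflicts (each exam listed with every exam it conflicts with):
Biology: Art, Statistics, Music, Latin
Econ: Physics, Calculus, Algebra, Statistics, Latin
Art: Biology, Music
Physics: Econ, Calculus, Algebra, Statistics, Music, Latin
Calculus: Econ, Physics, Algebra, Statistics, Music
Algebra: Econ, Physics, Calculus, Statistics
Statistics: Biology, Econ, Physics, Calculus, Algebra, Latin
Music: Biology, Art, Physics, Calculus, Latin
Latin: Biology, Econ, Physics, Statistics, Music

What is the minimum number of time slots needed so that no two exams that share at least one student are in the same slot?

Econ, Physics, Calculus, Algebra, Statistics pairwise conflict, so at least 5 time slots are needed.
5 time slots suffice: Biology=2, Econ=4, Art=3, Physics=2, Calculus=3, Algebra=5, Statistics=1, Music=1, Latin=3. Each listed conflict is separated.

5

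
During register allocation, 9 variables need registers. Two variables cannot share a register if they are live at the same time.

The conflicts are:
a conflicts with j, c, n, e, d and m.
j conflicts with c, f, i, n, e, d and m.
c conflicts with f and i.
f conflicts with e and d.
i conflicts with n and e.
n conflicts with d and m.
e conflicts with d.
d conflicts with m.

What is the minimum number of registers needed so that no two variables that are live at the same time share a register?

a, j, n, d, m pairwise conflict, so at least 5 registers are needed.
A valid assignment using 5 registers: a=2, j=1, c=3, f=2, i=2, n=4, e=4, d=3, m=5. Each listed conflict is separated.

5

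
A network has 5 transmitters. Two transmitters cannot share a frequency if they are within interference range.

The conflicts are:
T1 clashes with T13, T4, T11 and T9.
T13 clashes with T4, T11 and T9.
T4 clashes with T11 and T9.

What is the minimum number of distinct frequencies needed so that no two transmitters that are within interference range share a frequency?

4

T1, T13, T4, T9 all conflict with each other, so at least 4 frequencies are needed.
4 frequencies suffice: frequency 1 → {T13}; frequency 2 → {T1}; frequency 3 → {T4}; frequency 4 → {T11, T9}. No two conflicting transmitters share a frequency.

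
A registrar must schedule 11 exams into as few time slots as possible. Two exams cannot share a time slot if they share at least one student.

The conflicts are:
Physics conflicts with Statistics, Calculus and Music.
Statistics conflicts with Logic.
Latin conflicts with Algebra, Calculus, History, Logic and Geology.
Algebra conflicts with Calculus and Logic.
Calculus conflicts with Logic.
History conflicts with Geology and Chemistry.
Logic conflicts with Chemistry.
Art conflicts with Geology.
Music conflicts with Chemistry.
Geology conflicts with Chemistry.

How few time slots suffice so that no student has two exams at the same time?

Latin, Algebra, Calculus, Logic all conflict with each other, so at least 4 time slots are needed.
4 time slots suffice: time slot 1 → {Physics, Logic, Geology}; time slot 2 → {Statistics, Latin, Art, Chemistry}; time slot 3 → {Calculus, History, Music}; time slot 4 → {Algebra}. Each listed conflict is separated.

4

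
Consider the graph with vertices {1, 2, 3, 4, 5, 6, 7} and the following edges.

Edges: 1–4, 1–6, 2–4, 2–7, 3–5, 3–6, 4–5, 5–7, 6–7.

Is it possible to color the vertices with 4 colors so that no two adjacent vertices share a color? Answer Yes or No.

Yes

The chromatic number is 3. The cycle 7-2-4-1-6-7 has odd length 5, so it cannot be 2-colored; at least 3 colors are needed.
3 colors suffice: color a → {3, 4, 7}; color b → {2, 5, 6}; color c → {1}.
Since 4 ≥ 3, a proper 4-coloring certainly exists.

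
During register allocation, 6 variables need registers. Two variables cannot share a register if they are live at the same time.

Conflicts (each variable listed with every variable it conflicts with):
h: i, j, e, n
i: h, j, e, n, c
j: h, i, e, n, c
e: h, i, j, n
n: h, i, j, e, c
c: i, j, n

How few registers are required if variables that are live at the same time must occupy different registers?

5

h, i, j, e, n are mutually in conflict, so at least 5 registers are needed.
5 registers suffice: register 1 → {n}; register 2 → {j}; register 3 → {i}; register 4 → {h, c}; register 5 → {e}. Every pair that conflicts lands in different registers.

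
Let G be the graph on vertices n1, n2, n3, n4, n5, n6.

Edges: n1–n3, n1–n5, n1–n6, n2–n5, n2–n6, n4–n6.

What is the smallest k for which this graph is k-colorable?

2

n1 and n3 are adjacent, so at least 2 colors are needed.
A valid assignment using 2 colors: n1=2, n2=2, n3=1, n4=2, n5=1, n6=1. Every edge joins two different colors.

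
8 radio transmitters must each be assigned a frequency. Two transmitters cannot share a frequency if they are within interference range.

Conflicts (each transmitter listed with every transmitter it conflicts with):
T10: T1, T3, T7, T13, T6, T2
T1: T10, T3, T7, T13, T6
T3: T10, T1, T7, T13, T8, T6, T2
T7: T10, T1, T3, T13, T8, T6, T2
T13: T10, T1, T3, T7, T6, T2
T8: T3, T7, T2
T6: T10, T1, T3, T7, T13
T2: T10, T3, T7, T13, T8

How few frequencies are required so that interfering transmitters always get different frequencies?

T10, T1, T3, T7, T13, T6 are mutually in conflict, so at least 6 frequencies are needed.
A valid assignment using 6 frequencies: T10=3, T1=6, T3=2, T7=1, T13=4, T8=3, T6=5, T2=5. Each listed conflict is separated.

6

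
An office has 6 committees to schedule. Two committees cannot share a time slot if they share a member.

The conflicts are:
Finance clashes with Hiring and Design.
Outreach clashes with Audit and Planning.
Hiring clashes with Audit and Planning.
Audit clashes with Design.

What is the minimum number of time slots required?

2

Finance and Design conflict, so at least 2 time slots are needed.
2 time slots suffice: time slot 1 → {Outreach, Hiring, Design}; time slot 2 → {Finance, Audit, Planning}. Each listed conflict is separated.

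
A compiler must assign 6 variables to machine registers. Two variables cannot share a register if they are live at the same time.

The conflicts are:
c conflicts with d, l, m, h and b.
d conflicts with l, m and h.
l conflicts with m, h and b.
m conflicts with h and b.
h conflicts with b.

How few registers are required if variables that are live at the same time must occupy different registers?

c, d, l, m, h pairwise conflict, so at least 5 registers are needed.
5 registers suffice: c=1, d=5, l=2, m=4, h=3, b=5. Each listed conflict is separated.

5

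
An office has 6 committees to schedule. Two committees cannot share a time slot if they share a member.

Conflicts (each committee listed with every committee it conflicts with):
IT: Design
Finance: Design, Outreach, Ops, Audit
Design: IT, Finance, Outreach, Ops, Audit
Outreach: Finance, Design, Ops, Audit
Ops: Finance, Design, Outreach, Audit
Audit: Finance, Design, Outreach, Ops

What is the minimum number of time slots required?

Finance, Design, Outreach, Ops, Audit all conflict with each other, so at least 5 time slots are needed.
5 time slots suffice: time slot 1 → {Design}; time slot 2 → {IT, Audit}; time slot 3 → {Ops}; time slot 4 → {Outreach}; time slot 5 → {Finance}. No two conflicting committees share a time slot.

5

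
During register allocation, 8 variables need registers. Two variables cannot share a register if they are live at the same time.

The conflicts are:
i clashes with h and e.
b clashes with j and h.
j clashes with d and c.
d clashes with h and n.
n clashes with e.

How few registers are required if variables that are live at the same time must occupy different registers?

3

The cycle d-h-i-e-n-d has odd length 5, so it cannot be 2-colored; at least 3 registers are needed.
3 registers suffice: register 1 → {j, h, n}; register 2 → {i, b, d, c}; register 3 → {e}. Each listed conflict is separated.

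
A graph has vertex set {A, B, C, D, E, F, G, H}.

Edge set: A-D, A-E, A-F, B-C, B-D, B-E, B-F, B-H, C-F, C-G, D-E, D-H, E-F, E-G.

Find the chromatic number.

A, D, E are pairwise adjacent, so at least 3 colors are needed.
3 colors suffice: color 1 → {C, E, H}; color 2 → {A, B, G}; color 3 → {D, F}. No two adjacent vertices share a color.

3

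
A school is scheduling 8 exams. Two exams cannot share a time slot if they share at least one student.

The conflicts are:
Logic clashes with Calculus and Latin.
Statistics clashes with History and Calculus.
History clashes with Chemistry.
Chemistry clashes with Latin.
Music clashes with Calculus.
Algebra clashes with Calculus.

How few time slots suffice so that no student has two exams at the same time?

Statistics and Calculus conflict, so at least 2 time slots are needed.
2 time slots suffice: Logic=2, Statistics=2, History=1, Chemistry=2, Music=2, Algebra=2, Calculus=1, Latin=1. Every pair that conflicts lands in different time slots.

2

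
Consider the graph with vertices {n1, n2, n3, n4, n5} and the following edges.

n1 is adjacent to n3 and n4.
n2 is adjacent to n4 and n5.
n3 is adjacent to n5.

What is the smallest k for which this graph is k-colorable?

3

The cycle n1-n4-n2-n5-n3-n1 has odd length 5, so it cannot be 2-colored; at least 3 colors are needed.
3 colors suffice: color 1 → {n1, n2}; color 2 → {n3, n4}; color 3 → {n5}. Each edge has distinct colors on its endpoints.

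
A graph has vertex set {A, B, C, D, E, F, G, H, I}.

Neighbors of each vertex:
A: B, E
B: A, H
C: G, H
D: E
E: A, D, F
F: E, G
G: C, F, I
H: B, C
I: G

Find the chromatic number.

3

The cycle E-A-B-H-C-G-F-E has odd length 7, so it cannot be 2-colored; at least 3 colors are needed.
3 colors suffice: A=green, B=blue, C=blue, D=blue, E=red, F=blue, G=red, H=red, I=blue. Each edge has distinct colors on its endpoints.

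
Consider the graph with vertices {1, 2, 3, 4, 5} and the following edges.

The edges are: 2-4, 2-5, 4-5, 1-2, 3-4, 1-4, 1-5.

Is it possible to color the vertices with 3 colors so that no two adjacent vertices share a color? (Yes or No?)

1, 2, 4, 5 are mutually adjacent (a clique of size 4), so at least 4 colors are needed.
So 3 colors are not enough.

No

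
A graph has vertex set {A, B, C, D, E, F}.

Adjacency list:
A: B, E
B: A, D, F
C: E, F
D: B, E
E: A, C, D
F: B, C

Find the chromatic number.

The cycle A-B-F-C-E-A has odd length 5, so it cannot be 2-colored; at least 3 colors are needed.
3 colors suffice: color 1 → {B, E}; color 2 → {A, D, F}; color 3 → {C}. No two adjacent vertices share a color.

3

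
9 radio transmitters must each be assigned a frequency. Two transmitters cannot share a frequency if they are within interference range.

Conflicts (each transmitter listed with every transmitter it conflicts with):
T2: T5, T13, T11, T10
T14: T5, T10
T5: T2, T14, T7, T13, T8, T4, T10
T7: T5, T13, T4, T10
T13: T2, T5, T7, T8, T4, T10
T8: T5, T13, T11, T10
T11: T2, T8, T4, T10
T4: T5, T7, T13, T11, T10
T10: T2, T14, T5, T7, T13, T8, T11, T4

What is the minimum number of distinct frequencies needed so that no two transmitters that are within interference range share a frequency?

5

T5, T7, T13, T4, T10 pairwise conflict, so at least 5 frequencies are needed.
A valid assignment using 5 frequencies: T2=4, T14=3, T5=2, T7=5, T13=3, T8=4, T11=2, T4=4, T10=1. Each listed conflict is separated.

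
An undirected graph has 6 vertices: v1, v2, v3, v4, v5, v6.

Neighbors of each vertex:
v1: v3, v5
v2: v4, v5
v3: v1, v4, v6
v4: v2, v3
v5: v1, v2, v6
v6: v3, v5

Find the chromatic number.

The cycle v6-v5-v2-v4-v3-v6 has odd length 5, so it cannot be 2-colored; at least 3 colors are needed.
3 colors suffice: color 1 → {v3, v5}; color 2 → {v1, v2, v6}; color 3 → {v4}. Each edge has distinct colors on its endpoints.

3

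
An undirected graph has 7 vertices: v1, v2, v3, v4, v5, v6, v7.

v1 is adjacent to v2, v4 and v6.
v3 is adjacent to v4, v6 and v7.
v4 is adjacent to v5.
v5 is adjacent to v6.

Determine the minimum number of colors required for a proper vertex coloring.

2

v3 and v4 are adjacent, so at least 2 colors are needed.
A valid assignment using 2 colors: v1=1, v2=2, v3=1, v4=2, v5=1, v6=2, v7=2. Each edge has distinct colors on its endpoints.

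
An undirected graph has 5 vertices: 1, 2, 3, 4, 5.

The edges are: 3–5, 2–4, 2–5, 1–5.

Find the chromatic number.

2

2 and 5 are adjacent, so at least 2 colors are needed.
2 colors suffice: color a → {4, 5}; color b → {1, 2, 3}. No two adjacent vertices share a color.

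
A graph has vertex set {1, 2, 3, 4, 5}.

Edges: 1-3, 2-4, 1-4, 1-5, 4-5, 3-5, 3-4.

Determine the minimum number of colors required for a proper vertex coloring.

1, 3, 4, 5 are mutually adjacent (a clique of size 4), so at least 4 colors are needed.
4 colors suffice: color a → {4}; color b → {2, 3}; color c → {1}; color d → {5}. No two adjacent vertices share a color.

4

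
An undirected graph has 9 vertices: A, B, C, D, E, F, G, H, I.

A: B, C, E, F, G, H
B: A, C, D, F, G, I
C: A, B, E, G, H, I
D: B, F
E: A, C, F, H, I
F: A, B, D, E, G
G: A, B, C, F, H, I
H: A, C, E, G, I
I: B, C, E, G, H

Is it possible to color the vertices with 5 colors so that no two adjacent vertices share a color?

Yes

The chromatic number is 4. B, C, G, I form a clique, so at least 4 colors are needed.
A valid assignment using 4 colors: A=yellow, B=red, C=blue, D=green, E=green, F=blue, G=green, H=red, I=yellow.
Since 5 ≥ 4, a proper 5-coloring certainly exists.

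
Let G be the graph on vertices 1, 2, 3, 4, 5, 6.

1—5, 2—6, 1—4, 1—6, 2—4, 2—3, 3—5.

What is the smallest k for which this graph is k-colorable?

3

The cycle 5-1-6-2-3-5 has odd length 5, so it cannot be 2-colored; at least 3 colors are needed.
One proper 3-coloring: 1=a, 2=a, 3=b, 4=b, 5=c, 6=b. No two adjacent vertices share a color.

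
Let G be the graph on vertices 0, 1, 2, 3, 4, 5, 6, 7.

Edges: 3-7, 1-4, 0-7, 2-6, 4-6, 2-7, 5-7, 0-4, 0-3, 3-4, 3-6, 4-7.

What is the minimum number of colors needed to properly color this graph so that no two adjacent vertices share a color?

0, 3, 4, 7 are mutually adjacent (a clique of size 4), so at least 4 colors are needed.
4 colors suffice: color a → {1, 6, 7}; color b → {2, 4, 5}; color c → {3}; color d → {0}. No two adjacent vertices share a color.

4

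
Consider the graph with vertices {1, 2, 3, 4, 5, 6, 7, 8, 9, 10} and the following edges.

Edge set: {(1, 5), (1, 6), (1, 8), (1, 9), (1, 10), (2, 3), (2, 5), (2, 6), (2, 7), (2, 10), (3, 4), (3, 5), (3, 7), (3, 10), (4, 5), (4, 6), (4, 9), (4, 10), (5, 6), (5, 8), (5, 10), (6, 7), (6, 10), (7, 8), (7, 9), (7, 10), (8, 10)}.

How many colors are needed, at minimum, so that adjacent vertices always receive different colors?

4

2, 6, 7, 10 are pairwise adjacent (a clique of size 4), so at least 4 colors are needed.
A valid assignment using 4 colors: 1=yellow, 2=yellow, 3=green, 4=yellow, 5=blue, 6=green, 7=blue, 8=green, 9=red, 10=red. Each edge has distinct colors on its endpoints.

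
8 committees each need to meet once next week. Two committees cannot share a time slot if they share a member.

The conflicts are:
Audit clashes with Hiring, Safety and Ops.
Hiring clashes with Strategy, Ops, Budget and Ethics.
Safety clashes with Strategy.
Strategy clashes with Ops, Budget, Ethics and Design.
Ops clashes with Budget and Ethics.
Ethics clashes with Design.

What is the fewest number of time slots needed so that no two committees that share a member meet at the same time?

Hiring, Strategy, Ops, Budget are mutually in conflict, so at least 4 time slots are needed.
Using 4 time slots: Audit=1, Hiring=3, Safety=2, Strategy=1, Ops=2, Budget=4, Ethics=4, Design=2. Each listed conflict is separated.

4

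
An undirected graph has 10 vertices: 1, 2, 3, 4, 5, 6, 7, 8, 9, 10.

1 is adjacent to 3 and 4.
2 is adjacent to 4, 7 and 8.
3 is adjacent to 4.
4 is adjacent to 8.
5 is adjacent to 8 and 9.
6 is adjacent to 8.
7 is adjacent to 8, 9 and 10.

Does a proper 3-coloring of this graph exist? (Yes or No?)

Yes

The chromatic number is 3. 2, 4, 8 are mutually adjacent, so at least 3 colors are needed.
3 colors suffice: 1=c, 2=c, 3=a, 4=b, 5=b, 6=b, 7=b, 8=a, 9=a, 10=a.
That is already a proper 3-coloring.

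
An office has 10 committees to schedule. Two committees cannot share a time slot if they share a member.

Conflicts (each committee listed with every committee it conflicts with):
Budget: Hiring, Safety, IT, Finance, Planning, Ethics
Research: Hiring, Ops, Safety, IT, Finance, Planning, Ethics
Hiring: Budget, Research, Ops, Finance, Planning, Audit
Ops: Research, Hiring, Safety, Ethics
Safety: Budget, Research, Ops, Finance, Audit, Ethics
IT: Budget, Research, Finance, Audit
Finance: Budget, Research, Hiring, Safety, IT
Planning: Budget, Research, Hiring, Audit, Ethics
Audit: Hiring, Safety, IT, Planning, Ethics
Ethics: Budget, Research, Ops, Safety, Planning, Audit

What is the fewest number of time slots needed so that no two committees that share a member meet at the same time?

4

Research, Ops, Safety, Ethics are mutually in conflict, so at least 4 time slots are needed.
A valid assignment using 4 time slots: Budget=1, Research=1, Hiring=2, Ops=4, Safety=2, IT=2, Finance=3, Planning=4, Audit=1, Ethics=3. Every pair that conflicts lands in different time slots.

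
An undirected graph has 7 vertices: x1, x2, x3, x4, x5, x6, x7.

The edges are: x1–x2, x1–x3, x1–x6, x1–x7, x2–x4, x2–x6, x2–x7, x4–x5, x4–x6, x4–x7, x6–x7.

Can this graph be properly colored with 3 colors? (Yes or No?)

No

x2, x4, x6, x7 are pairwise adjacent (a clique of size 4), so at least 4 colors are needed.
So 3 colors are not enough.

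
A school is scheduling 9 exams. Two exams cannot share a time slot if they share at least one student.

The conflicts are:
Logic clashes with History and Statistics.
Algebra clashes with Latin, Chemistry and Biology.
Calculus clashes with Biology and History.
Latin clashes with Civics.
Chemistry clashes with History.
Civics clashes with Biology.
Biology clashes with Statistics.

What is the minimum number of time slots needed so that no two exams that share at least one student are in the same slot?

3

The cycle Statistics-Biology-Calculus-History-Logic-Statistics has odd length 5, so it cannot be 2-colored; at least 3 time slots are needed.
A valid assignment using 3 time slots: Logic=2, Algebra=2, Calculus=2, Latin=1, Chemistry=3, Civics=2, Biology=1, History=1, Statistics=3. No two conflicting exams share a time slot.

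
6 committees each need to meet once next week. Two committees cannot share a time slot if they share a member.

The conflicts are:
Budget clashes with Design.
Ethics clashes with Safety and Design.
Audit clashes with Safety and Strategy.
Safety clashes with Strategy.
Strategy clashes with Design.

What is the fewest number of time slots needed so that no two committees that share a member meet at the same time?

3

Audit, Safety, Strategy all conflict with each other, so at least 3 time slots are needed.
3 time slots suffice: Budget=2, Ethics=2, Audit=3, Safety=1, Strategy=2, Design=1. No two conflicting committees share a time slot.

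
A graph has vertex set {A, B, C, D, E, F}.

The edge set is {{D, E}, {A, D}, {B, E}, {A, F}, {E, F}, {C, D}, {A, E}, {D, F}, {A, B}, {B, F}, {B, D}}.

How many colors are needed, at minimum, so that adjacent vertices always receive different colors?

5

A, B, D, E, F form a clique, so at least 5 colors are needed.
5 colors suffice: color 1 → {D}; color 2 → {C, F}; color 3 → {E}; color 4 → {A}; color 5 → {B}. No two adjacent vertices share a color.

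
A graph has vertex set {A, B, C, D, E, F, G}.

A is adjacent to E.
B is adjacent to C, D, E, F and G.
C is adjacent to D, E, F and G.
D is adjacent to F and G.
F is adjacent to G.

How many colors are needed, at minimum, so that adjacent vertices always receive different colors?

5

B, C, D, F, G form a clique, so at least 5 colors are needed.
5 colors suffice: color 1 → {A, B}; color 2 → {C}; color 3 → {E, F}; color 4 → {D}; color 5 → {G}. No two adjacent vertices share a color.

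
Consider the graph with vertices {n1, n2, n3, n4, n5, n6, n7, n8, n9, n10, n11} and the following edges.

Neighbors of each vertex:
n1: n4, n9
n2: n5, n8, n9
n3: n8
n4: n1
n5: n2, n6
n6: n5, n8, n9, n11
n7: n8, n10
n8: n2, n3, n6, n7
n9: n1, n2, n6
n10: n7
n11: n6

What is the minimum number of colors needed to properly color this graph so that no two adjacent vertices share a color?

2

n1 and n4 are adjacent, so at least 2 colors are needed.
A valid assignment using 2 colors: n1=2, n2=2, n3=2, n4=1, n5=1, n6=2, n7=2, n8=1, n9=1, n10=1, n11=1. No two adjacent vertices share a color.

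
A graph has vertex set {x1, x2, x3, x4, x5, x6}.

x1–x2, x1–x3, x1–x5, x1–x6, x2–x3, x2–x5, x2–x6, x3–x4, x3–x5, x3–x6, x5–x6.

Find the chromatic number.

5

x1, x2, x3, x5, x6 are pairwise adjacent (a clique of size 5), so at least 5 colors are needed.
5 colors suffice: color 1 → {x3}; color 2 → {x4, x6}; color 3 → {x1}; color 4 → {x2}; color 5 → {x5}. No two adjacent vertices share a color.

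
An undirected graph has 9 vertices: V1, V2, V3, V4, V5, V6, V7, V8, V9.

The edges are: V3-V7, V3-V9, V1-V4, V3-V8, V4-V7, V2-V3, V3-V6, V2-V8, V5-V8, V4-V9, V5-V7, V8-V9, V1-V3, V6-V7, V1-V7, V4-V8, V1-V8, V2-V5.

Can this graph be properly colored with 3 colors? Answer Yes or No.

The chromatic number is 3. V3, V8, V9 are mutually adjacent, so at least 3 colors are needed.
3 colors suffice: V1=green, V2=green, V3=red, V4=red, V5=red, V6=green, V7=blue, V8=blue, V9=green.
That is already a proper 3-coloring.

Yes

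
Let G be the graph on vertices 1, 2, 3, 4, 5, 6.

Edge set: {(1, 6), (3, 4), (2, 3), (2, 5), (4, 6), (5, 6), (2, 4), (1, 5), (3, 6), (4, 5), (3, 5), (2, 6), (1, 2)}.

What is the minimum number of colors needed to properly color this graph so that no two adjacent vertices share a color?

5

2, 3, 4, 5, 6 form a clique, so at least 5 colors are needed.
A valid assignment using 5 colors: 1=yellow, 2=blue, 3=yellow, 4=purple, 5=green, 6=red. Every edge joins two different colors.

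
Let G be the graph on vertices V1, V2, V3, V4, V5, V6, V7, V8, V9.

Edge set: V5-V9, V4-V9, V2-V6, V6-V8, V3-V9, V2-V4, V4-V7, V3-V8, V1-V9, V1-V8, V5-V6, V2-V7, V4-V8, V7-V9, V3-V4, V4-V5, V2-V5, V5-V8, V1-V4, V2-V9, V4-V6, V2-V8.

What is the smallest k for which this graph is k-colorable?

V2, V4, V5, V6, V8 are pairwise adjacent (a clique of size 5), so at least 5 colors are needed.
5 colors suffice: color R → {V4}; color B → {V8, V9}; color G → {V1, V2, V3}; color Y → {V5, V7}; color P → {V6}. No two adjacent vertices share a color.

5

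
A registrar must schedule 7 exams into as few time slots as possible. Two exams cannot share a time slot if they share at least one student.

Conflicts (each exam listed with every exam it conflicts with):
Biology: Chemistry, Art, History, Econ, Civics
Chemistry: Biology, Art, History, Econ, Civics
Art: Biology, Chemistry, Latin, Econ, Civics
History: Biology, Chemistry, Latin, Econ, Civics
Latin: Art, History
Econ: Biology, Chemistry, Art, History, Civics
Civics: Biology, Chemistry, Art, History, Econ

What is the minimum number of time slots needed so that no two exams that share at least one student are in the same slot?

Biology, Chemistry, History, Econ, Civics pairwise conflict, so at least 5 time slots are needed.
A valid assignment using 5 time slots: Biology=5, Chemistry=4, Art=1, History=1, Latin=2, Econ=2, Civics=3. No two conflicting exams share a time slot.

5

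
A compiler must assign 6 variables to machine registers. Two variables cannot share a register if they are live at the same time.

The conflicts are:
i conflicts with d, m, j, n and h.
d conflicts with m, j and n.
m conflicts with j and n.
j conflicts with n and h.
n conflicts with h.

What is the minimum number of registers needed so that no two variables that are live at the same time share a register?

5

i, d, m, j, n pairwise conflict, so at least 5 registers are needed.
5 registers suffice: register 1 → {n}; register 2 → {i}; register 3 → {j}; register 4 → {m, h}; register 5 → {d}. Each listed conflict is separated.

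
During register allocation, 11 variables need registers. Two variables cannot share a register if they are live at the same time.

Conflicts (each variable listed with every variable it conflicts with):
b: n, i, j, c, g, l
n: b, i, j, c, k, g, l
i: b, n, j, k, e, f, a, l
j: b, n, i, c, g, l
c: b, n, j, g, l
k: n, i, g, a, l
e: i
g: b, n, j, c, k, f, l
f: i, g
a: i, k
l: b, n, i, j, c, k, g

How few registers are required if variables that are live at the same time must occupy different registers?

6

b, n, j, c, g, l all conflict with each other, so at least 6 registers are needed.
6 registers suffice: register 1 → {i, g}; register 2 → {n, e, f, a}; register 3 → {l}; register 4 → {j, k}; register 5 → {b}; register 6 → {c}. No two conflicting variables share a register.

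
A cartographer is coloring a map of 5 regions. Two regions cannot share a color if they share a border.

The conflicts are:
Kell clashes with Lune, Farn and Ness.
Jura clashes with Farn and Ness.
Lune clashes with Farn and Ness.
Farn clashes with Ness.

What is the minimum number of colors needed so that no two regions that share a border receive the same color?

4

Kell, Lune, Farn, Ness pairwise conflict, so at least 4 colors are needed.
4 colors suffice: color 1 → {Farn}; color 2 → {Ness}; color 3 → {Jura, Lune}; color 4 → {Kell}. Each listed conflict is separated.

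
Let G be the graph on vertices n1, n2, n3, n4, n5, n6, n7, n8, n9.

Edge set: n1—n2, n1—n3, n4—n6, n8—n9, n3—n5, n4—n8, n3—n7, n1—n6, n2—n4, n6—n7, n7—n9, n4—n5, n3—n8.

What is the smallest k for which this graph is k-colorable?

The cycle n3-n5-n4-n6-n7-n3 has odd length 5, so it cannot be 2-colored; at least 3 colors are needed.
3 colors suffice: color 1 → {n3, n4, n9}; color 2 → {n2, n5, n6, n8}; color 3 → {n1, n7}. Each edge has distinct colors on its endpoints.

3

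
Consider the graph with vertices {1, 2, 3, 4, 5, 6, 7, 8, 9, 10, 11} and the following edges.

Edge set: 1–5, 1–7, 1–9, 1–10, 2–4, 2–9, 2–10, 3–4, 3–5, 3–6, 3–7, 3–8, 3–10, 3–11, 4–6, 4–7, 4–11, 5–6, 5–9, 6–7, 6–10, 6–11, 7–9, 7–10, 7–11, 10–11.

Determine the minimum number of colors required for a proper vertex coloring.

5

3, 6, 7, 10, 11 are pairwise adjacent (a clique of size 5), so at least 5 colors are needed.
5 colors suffice: 1=blue, 2=red, 3=blue, 4=green, 5=red, 6=yellow, 7=red, 8=red, 9=green, 10=green, 11=purple. No two adjacent vertices share a color.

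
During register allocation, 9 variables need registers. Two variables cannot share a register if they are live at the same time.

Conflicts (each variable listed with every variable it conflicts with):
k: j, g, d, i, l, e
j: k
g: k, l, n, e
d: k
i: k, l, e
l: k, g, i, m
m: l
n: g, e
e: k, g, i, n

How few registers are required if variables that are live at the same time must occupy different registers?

3

k, g, l all conflict with each other, so at least 3 registers are needed.
A valid assignment using 3 registers: k=1, j=2, g=2, d=2, i=2, l=3, m=1, n=1, e=3. Every pair that conflicts lands in different registers.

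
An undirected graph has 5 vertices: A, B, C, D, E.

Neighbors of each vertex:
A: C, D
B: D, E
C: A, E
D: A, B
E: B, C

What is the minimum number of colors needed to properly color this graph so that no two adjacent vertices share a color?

3

The cycle D-A-C-E-B-D has odd length 5, so it cannot be 2-colored; at least 3 colors are needed.
3 colors suffice: A=2, B=1, C=1, D=3, E=2. Each edge has distinct colors on its endpoints.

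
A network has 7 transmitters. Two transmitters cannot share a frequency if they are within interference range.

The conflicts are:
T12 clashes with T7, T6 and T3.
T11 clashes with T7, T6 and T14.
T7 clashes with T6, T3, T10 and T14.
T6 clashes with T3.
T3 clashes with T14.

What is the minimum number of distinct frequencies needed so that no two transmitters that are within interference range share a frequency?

T12, T7, T6, T3 all conflict with each other, so at least 4 frequencies are needed.
A valid assignment using 4 frequencies: T12=4, T11=3, T7=1, T6=2, T3=3, T10=2, T14=2. No two conflicting transmitters share a frequency.

4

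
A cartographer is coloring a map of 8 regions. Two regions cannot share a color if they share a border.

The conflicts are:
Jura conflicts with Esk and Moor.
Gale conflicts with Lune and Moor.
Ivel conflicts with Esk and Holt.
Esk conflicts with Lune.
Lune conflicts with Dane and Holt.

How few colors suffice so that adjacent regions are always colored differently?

3

The cycle Gale-Moor-Jura-Esk-Lune-Gale has odd length 5, so it cannot be 2-colored; at least 3 colors are needed.
One proper 3-coloring: Jura=1, Gale=3, Ivel=1, Esk=2, Lune=1, Moor=2, Dane=2, Holt=2. No two conflicting regions share a color.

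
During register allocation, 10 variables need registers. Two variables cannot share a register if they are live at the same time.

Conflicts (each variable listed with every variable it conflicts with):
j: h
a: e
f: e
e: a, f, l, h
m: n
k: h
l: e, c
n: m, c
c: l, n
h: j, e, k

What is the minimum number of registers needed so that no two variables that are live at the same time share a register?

2

j and h conflict, so at least 2 registers are needed.
2 registers suffice: register 1 → {j, e, m, k, c}; register 2 → {a, f, l, n, h}. Every pair that conflicts lands in different registers.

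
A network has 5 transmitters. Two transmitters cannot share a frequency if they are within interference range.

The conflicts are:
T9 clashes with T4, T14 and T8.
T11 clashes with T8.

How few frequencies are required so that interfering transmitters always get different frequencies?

2

T9 and T14 conflict, so at least 2 frequencies are needed.
Using 2 frequencies: T9=1, T11=1, T4=2, T14=2, T8=2. No two conflicting transmitters share a frequency.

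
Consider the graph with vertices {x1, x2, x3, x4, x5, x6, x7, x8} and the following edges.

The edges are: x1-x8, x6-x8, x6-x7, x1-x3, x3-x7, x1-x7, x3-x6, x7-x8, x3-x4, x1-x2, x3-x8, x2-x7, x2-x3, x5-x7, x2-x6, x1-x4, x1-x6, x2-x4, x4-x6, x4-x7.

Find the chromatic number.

x1, x2, x3, x4, x6, x7 form a clique, so at least 6 colors are needed.
6 colors suffice: color 1 → {x7}; color 2 → {x1, x5}; color 3 → {x3}; color 4 → {x6}; color 5 → {x4, x8}; color 6 → {x2}. Every edge joins two different colors.

6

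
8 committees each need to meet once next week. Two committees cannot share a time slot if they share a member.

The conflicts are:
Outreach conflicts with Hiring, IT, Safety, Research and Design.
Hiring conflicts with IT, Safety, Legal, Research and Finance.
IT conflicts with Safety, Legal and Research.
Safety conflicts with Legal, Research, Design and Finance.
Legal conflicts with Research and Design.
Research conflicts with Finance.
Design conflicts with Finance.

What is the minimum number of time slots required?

Hiring, IT, Safety, Legal, Research pairwise conflict, so at least 5 time slots are needed.
5 time slots suffice: Outreach=4, Hiring=3, IT=5, Safety=1, Legal=4, Research=2, Design=2, Finance=4. Each listed conflict is separated.

5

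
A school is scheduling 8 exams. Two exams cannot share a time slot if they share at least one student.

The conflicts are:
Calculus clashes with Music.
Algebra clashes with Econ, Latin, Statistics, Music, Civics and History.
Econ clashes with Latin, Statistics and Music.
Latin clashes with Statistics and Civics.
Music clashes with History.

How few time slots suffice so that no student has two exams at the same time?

4

Algebra, Econ, Latin, Statistics all conflict with each other, so at least 4 time slots are needed.
4 time slots suffice: time slot 1 → {Calculus, Algebra}; time slot 2 → {Latin, Music}; time slot 3 → {Econ, Civics, History}; time slot 4 → {Statistics}. Each listed conflict is separated.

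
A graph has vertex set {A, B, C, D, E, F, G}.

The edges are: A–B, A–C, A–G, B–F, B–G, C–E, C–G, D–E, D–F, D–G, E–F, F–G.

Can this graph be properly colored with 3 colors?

Yes

The chromatic number is 3. A, C, G form a triangle, so at least 3 colors are needed.
3 colors suffice: color 1 → {E, G}; color 2 → {A, F}; color 3 → {B, C, D}.
That is already a proper 3-coloring.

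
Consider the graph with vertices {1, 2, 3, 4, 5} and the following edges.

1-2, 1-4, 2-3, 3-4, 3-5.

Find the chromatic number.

2

3 and 5 are adjacent, so at least 2 colors are needed.
2 colors suffice: 1=a, 2=b, 3=a, 4=b, 5=b. Every edge joins two different colors.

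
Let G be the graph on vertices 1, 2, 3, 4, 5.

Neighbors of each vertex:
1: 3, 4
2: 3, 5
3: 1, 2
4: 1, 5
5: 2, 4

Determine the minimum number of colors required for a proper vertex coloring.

3

The cycle 5-4-1-3-2-5 has odd length 5, so it cannot be 2-colored; at least 3 colors are needed.
3 colors suffice: color red → {1, 2}; color blue → {3, 4}; color green → {5}. Each edge has distinct colors on its endpoints.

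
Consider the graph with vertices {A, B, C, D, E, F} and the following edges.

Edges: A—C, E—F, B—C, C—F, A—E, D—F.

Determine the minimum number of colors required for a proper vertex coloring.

2

C and F are adjacent, so at least 2 colors are needed.
2 colors suffice: color red → {C, D, E}; color blue → {A, B, F}. No two adjacent vertices share a color.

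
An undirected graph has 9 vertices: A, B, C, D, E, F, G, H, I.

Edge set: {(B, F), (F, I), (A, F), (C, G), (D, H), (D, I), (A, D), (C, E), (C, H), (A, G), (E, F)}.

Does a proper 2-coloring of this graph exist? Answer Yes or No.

The cycle G-C-E-F-A-G has odd length 5, so it cannot be 2-colored; at least 3 colors are needed.
So 2 colors are not enough.

No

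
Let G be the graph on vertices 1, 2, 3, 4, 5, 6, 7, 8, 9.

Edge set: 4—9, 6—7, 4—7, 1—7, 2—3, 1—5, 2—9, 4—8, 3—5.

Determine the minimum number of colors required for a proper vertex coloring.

3

The cycle 5-1-7-4-9-2-3-5 has odd length 7, so it cannot be 2-colored; at least 3 colors are needed.
One proper 3-coloring: 1=blue, 2=blue, 3=green, 4=blue, 5=red, 6=blue, 7=red, 8=red, 9=red. Each edge has distinct colors on its endpoints.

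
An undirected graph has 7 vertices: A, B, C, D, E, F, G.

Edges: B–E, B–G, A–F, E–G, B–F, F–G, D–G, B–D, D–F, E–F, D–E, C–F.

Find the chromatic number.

5

B, D, E, F, G form a clique, so at least 5 colors are needed.
5 colors suffice: color 1 → {F}; color 2 → {A, C, D}; color 3 → {B}; color 4 → {E}; color 5 → {G}. No two adjacent vertices share a color.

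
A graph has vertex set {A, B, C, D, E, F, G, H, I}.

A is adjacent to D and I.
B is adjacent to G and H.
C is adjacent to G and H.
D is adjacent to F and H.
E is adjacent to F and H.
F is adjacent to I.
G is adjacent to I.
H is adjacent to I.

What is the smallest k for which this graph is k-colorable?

2

B and H are adjacent, so at least 2 colors are needed.
2 colors suffice: color 1 → {A, F, G, H}; color 2 → {B, C, D, E, I}. Each edge has distinct colors on its endpoints.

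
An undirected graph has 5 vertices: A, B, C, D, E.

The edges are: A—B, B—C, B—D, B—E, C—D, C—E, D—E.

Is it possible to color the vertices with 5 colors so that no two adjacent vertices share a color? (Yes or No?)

Yes

The chromatic number is 4. B, C, D, E are pairwise adjacent (a clique of size 4), so at least 4 colors are needed.
4 colors suffice: color 1 → {B}; color 2 → {A, D}; color 3 → {C}; color 4 → {E}.
Since 5 ≥ 4, a proper 5-coloring certainly exists.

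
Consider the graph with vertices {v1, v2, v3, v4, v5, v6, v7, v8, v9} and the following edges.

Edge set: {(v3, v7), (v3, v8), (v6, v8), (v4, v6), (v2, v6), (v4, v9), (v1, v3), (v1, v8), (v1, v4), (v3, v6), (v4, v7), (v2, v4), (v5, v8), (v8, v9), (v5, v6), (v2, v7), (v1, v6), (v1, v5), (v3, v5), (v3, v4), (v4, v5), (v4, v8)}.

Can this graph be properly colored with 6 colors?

The chromatic number is 6. v1, v3, v4, v5, v6, v8 are pairwise adjacent (a clique of size 6), so at least 6 colors are needed.
6 colors suffice: color 1 → {v4}; color 2 → {v2, v8}; color 3 → {v3, v9}; color 4 → {v6, v7}; color 5 → {v5}; color 6 → {v1}.
That is already a proper 6-coloring.

Yes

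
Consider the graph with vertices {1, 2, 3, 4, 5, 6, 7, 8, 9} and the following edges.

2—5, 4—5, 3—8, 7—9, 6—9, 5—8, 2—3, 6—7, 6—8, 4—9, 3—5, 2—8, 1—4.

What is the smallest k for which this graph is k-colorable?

4

2, 3, 5, 8 form a clique, so at least 4 colors are needed.
4 colors suffice: color a → {4, 7, 8}; color b → {1, 5, 9}; color c → {2, 6}; color d → {3}. No two adjacent vertices share a color.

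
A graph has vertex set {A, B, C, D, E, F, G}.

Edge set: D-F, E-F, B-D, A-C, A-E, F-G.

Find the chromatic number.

2

D and F are adjacent, so at least 2 colors are needed.
One proper 2-coloring: A=red, B=red, C=blue, D=blue, E=blue, F=red, G=blue. Every edge joins two different colors.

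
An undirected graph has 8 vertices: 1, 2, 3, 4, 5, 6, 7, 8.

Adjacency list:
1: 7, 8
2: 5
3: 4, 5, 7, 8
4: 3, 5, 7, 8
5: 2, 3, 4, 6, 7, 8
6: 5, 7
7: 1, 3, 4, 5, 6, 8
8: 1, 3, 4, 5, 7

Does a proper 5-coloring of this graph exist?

The chromatic number is 5. 3, 4, 5, 7, 8 form a clique, so at least 5 colors are needed.
5 colors suffice: color red → {1, 5}; color blue → {2, 7}; color green → {6, 8}; color yellow → {3}; color purple → {4}.
That is already a proper 5-coloring.

Yes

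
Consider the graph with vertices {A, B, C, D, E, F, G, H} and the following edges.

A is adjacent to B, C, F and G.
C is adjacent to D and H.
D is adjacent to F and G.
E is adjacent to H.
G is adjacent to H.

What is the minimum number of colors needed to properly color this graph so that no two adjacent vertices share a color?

A and G are adjacent, so at least 2 colors are needed.
2 colors suffice: color 1 → {A, D, H}; color 2 → {B, C, E, F, G}. Each edge has distinct colors on its endpoints.

2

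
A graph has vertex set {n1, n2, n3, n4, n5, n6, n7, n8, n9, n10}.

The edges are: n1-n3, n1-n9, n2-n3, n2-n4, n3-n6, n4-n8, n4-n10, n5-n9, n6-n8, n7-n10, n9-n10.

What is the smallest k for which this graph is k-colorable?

3

The cycle n6-n8-n4-n2-n3-n6 has odd length 5, so it cannot be 2-colored; at least 3 colors are needed.
One proper 3-coloring: n1=3, n2=3, n3=1, n4=2, n5=1, n6=2, n7=2, n8=1, n9=2, n10=1. Each edge has distinct colors on its endpoints.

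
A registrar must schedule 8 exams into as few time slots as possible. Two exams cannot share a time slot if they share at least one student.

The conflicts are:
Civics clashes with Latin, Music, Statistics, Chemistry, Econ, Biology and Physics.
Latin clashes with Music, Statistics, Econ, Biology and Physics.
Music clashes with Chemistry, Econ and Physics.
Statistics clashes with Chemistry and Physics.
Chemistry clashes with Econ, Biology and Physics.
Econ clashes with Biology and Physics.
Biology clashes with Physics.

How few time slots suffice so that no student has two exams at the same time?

5

Civics, Latin, Econ, Biology, Physics are mutually in conflict, so at least 5 time slots are needed.
Using 5 time slots: Civics=2, Latin=3, Music=5, Statistics=4, Chemistry=3, Econ=4, Biology=5, Physics=1. Each listed conflict is separated.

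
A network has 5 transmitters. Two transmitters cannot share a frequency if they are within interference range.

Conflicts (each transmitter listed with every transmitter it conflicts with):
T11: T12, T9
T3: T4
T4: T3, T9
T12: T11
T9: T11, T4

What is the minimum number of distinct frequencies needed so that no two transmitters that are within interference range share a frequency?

2

T11 and T12 conflict, so at least 2 frequencies are needed.
Using 2 frequencies: T11=1, T3=2, T4=1, T12=2, T9=2. No two conflicting transmitters share a frequency.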